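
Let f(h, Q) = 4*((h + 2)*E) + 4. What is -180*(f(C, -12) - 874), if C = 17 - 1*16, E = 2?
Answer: 152280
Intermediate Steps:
C = 1 (C = 17 - 16 = 1)
f(h, Q) = 20 + 8*h (f(h, Q) = 4*((h + 2)*2) + 4 = 4*((2 + h)*2) + 4 = 4*(4 + 2*h) + 4 = (16 + 8*h) + 4 = 20 + 8*h)
-180*(f(C, -12) - 874) = -180*((20 + 8*1) - 874) = -180*((20 + 8) - 874) = -180*(28 - 874) = -180*(-846) = 152280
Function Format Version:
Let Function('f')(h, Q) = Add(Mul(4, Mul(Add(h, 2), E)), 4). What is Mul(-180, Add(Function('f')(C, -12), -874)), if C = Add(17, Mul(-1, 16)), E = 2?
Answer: 152280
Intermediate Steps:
C = 1 (C = Add(17, -16) = 1)
Function('f')(h, Q) = Add(20, Mul(8, h)) (Function('f')(h, Q) = Add(Mul(4, Mul(Add(h, 2), 2)), 4) = Add(Mul(4, Mul(Add(2, h), 2)), 4) = Add(Mul(4, Add(4, Mul(2, h))), 4) = Add(Add(16, Mul(8, h)), 4) = Add(20, Mul(8, h)))
Mul(-180, Add(Function('f')(C, -12), -874)) = Mul(-180, Add(Add(20, Mul(8, 1)), -874)) = Mul(-180, Add(Add(20, 8), -874)) = Mul(-180, Add(28, -874)) = Mul(-180, -846) = 152280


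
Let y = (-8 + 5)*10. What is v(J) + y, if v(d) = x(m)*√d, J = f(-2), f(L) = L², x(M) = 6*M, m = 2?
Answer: -6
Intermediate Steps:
y = -30 (y = -3*10 = -30)
J = 4 (J = (-2)² = 4)
v(d) = 12*√d (v(d) = (6*2)*√d = 12*√d)
v(J) + y = 12*√4 - 30 = 12*2 - 30 = 24 - 30 = -6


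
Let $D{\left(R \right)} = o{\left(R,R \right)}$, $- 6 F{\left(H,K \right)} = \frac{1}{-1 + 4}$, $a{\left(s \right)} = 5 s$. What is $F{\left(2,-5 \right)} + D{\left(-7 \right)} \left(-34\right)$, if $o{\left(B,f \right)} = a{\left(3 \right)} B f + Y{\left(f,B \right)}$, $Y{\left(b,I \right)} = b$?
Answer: $- \frac{445537}{18} \approx -24752.0$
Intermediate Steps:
$o{\left(B,f \right)} = f + 15 B f$ ($o{\left(B,f \right)} = 5 \cdot 3 B f + f = 15 B f + f = f + 15 B f$)
$F{\left(H,K \right)} = - \frac{1}{18}$ ($F{\left(H,K \right)} = - \frac{1}{6 \left(-1 + 4\right)} = - \frac{1}{6 \cdot 3} = \left(- \frac{1}{6}\right) \frac{1}{3} = - \frac{1}{18}$)
$D{\left(R \right)} = R \left(1 + 15 R\right)$
$F{\left(2,-5 \right)} + D{\left(-7 \right)} \left(-34\right) = - \frac{1}{18} + - 7 \left(1 + 15 \left(-7\right)\right) \left(-34\right) = - \frac{1}{18} + - 7 \left(1 - 105\right) \left(-34\right) = - \frac{1}{18} + \left(-7\right) \left(-104\right) \left(-34\right) = - \frac{1}{18} + 728 \left(-34\right) = - \frac{1}{18} - 24752 = - \frac{445537}{18}$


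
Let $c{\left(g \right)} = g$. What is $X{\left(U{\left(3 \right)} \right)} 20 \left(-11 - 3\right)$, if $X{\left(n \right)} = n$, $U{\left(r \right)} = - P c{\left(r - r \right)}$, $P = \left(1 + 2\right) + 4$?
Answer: $0$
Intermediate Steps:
$P = 7$ ($P = 3 + 4 = 7$)
$U{\left(r \right)} = 0$ ($U{\left(r \right)} = \left(-1\right) 7 \left(r - r\right) = \left(-7\right) 0 = 0$)
$X{\left(U{\left(3 \right)} \right)} 20 \left(-11 - 3\right) = 0 \cdot 20 \left(-11 - 3\right) = 0 \left(-11 - 3\right) = 0 \left(-14\right) = 0$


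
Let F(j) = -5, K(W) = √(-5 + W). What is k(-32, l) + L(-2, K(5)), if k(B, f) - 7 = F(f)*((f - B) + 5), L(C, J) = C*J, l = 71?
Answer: -533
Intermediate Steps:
k(B, f) = -18 - 5*f + 5*B (k(B, f) = 7 - 5*((f - B) + 5) = 7 - 5*(5 + f - B) = 7 + (-25 - 5*f + 5*B) = -18 - 5*f + 5*B)
k(-32, l) + L(-2, K(5)) = (-18 - 5*71 + 5*(-32)) - 2*√(-5 + 5) = (-18 - 355 - 160) - 2*√0 = -533 - 2*0 = -533 + 0 = -533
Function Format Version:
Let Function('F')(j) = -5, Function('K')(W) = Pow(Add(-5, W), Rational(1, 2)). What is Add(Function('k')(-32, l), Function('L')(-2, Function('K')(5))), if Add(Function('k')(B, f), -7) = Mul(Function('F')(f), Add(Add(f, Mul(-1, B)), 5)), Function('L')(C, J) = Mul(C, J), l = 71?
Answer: -533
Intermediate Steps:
Function('k')(B, f) = Add(-18, Mul(-5, f), Mul(5, B)) (Function('k')(B, f) = Add(7, Mul(-5, Add(Add(f, Mul(-1, B)), 5))) = Add(7, Mul(-5, Add(5, f, Mul(-1, B)))) = Add(7, Add(-25, Mul(-5, f), Mul(5, B))) = Add(-18, Mul(-5, f), Mul(5, B)))
Add(Function('k')(-32, l), Function('L')(-2, Function('K')(5))) = Add(Add(-18, Mul(-5, 71), Mul(5, -32)), Mul(-2, Pow(Add(-5, 5), Rational(1, 2)))) = Add(Add(-18, -355, -160), Mul(-2, Pow(0, Rational(1, 2)))) = Add(-533, Mul(-2, 0)) = Add(-533, 0) = -533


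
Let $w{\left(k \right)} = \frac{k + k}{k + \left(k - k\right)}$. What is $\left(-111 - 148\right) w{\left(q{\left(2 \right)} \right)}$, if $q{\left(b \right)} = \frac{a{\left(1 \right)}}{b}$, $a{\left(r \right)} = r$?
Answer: $-518$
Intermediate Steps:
$q{\left(b \right)} = \frac{1}{b}$ ($q{\left(b \right)} = 1 \frac{1}{b} = \frac{1}{b}$)
$w{\left(k \right)} = 2$ ($w{\left(k \right)} = \frac{2 k}{k + 0} = \frac{2 k}{k} = 2$)
$\left(-111 - 148\right) w{\left(q{\left(2 \right)} \right)} = \left(-111 - 148\right) 2 = \left(-259\right) 2 = -518$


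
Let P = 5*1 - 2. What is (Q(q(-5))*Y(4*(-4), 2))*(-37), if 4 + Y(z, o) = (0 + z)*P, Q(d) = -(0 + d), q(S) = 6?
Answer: -11544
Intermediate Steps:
Q(d) = -d
P = 3 (P = 5 - 2 = 3)
Y(z, o) = -4 + 3*z (Y(z, o) = -4 + (0 + z)*3 = -4 + z*3 = -4 + 3*z)
(Q(q(-5))*Y(4*(-4), 2))*(-37) = ((-1*6)*(-4 + 3*(4*(-4))))*(-37) = -6*(-4 + 3*(-16))*(-37) = -6*(-4 - 48)*(-37) = -6*(-52)*(-37) = 312*(-37) = -11544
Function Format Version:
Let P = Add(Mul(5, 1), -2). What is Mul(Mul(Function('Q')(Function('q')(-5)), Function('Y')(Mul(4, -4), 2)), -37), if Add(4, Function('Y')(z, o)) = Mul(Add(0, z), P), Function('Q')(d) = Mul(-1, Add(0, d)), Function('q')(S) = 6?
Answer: -11544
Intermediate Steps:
Function('Q')(d) = Mul(-1, d)
P = 3 (P = Add(5, -2) = 3)
Function('Y')(z, o) = Add(-4, Mul(3, z)) (Function('Y')(z, o) = Add(-4, Mul(Add(0, z), 3)) = Add(-4, Mul(z, 3)) = Add(-4, Mul(3, z)))
Mul(Mul(Function('Q')(Function('q')(-5)), Function('Y')(Mul(4, -4), 2)), -37) = Mul(Mul(Mul(-1, 6), Add(-4, Mul(3, Mul(4, -4)))), -37) = Mul(Mul(-6, Add(-4, Mul(3, -16))), -37) = Mul(Mul(-6, Add(-4, -48)), -37) = Mul(Mul(-6, -52), -37) = Mul(312, -37) = -11544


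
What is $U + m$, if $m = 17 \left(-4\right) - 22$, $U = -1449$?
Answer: $-1539$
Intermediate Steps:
$m = -90$ ($m = -68 - 22 = -90$)
$U + m = -1449 - 90 = -1539$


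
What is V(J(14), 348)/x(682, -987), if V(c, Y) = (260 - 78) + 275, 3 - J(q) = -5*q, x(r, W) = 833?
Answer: 457/833 ≈ 0.54862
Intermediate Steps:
J(q) = 3 + 5*q (J(q) = 3 - (-5)*q = 3 + 5*q)
V(c, Y) = 457 (V(c, Y) = 182 + 275 = 457)
V(J(14), 348)/x(682, -987) = 457/833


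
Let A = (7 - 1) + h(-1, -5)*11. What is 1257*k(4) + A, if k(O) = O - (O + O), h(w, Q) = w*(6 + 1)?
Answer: -5099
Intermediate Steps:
h(w, Q) = 7*w (h(w, Q) = w*7 = 7*w)
k(O) = -O (k(O) = O - 2*O = -O)
A = -71 (A = (7 - 1) + (7*(-1))*11 = 6 - 7*11 = 6 - 77 = -71)
1257*k(4) + A = 1257*(-1*4) - 71 = 1257*(-4) - 71 = -5028 - 71 = -5099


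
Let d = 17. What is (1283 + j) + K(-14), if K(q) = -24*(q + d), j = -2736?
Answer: -1525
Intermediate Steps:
K(q) = -408 - 24*q (K(q) = -24*(q + 17) = -24*(17 + q) = -408 - 24*q)
(1283 + j) + K(-14) = (1283 - 2736) + (-408 - 24*(-14)) = -1453 + (-408 + 336) = -1453 - 72 = -1525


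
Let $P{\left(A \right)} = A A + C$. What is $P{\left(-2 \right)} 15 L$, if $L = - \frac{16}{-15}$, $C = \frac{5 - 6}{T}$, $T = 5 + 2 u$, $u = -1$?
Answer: $\frac{176}{3} \approx 58.667$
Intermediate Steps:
$T = 3$ ($T = 5 + 2 \left(-1\right) = 5 - 2 = 3$)
$C = - \frac{1}{3}$ ($C = \frac{5 - 6}{3} = \left(5 - 6\right) \frac{1}{3} = \left(-1\right) \frac{1}{3} = - \frac{1}{3} \approx -0.33333$)
$P{\left(A \right)} = - \frac{1}{3} + A^{2}$ ($P{\left(A \right)} = A A - \frac{1}{3} = A^{2} - \frac{1}{3} = - \frac{1}{3} + A^{2}$)
$L = \frac{16}{15}$ ($L = \left(-16\right) \left(- \frac{1}{15}\right) = \frac{16}{15} \approx 1.0667$)
$P{\left(-2 \right)} 15 L = \left(- \frac{1}{3} + \left(-2\right)^{2}\right) 15 \cdot \frac{16}{15} = \left(- \frac{1}{3} + 4\right) 15 \cdot \frac{16}{15} = \frac{11}{3} \cdot 15 \cdot \frac{16}{15} = 55 \cdot \frac{16}{15} = \frac{176}{3}$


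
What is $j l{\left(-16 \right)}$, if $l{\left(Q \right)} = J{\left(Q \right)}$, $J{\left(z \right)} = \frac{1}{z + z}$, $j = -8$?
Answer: $\frac{1}{4} \approx 0.25$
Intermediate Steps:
$J{\left(z \right)} = \frac{1}{2 z}$
$l{\left(Q \right)} = \frac{1}{2 Q}$
$j l{\left(-16 \right)} = - 8 \frac{1}{2 \left(-16\right)} = - 8 \cdot \frac{1}{2} \left(- \frac{1}{16}\right) = \left(-8\right) \left(- \frac{1}{32}\right) = \frac{1}{4}$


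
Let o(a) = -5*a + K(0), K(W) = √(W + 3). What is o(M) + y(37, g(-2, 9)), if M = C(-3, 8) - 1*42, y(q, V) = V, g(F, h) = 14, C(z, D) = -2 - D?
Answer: 274 + √3 ≈ 275.73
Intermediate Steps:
K(W) = √(3 + W)
M = -52 (M = (-2 - 1*8) - 1*42 = (-2 - 8) - 42 = -10 - 42 = -52)
o(a) = √3 - 5*a (o(a) = -5*a + √(3 + 0) = -5*a + √3 = √3 - 5*a)
o(M) + y(37, g(-2, 9)) = (√3 - 5*(-52)) + 14 = (√3 + 260) + 14 = (260 + √3) + 14 = 274 + √3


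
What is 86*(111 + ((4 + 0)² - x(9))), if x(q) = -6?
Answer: 11438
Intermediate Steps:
86*(111 + ((4 + 0)² - x(9))) = 86*(111 + ((4 + 0)² - 1*(-6))) = 86*(111 + (4² + 6)) = 86*(111 + (16 + 6)) = 86*(111 + 22) = 86*133 = 11438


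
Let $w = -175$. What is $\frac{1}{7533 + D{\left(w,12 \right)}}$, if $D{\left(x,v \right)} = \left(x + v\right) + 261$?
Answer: $\frac{1}{7631} \approx 0.00013104$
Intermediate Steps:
$D{\left(x,v \right)} = 261 + v + x$ ($D{\left(x,v \right)} = \left(v + x\right) + 261 = 261 + v + x$)
$\frac{1}{7533 + D{\left(w,12 \right)}} = \frac{1}{7533 + \left(261 + 12 - 175\right)} = \frac{1}{7533 + 98} = \frac{1}{7631}$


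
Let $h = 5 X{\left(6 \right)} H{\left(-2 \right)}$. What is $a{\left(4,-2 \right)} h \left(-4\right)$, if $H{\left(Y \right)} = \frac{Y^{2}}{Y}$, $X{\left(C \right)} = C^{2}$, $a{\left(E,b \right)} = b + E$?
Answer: $2880$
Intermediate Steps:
$a{\left(E,b \right)} = E + b$
$H{\left(Y \right)} = Y$
$h = -360$ ($h = 5 \cdot 6^{2} \left(-2\right) = 5 \cdot 36 \left(-2\right) = 180 \left(-2\right) = -360$)
$a{\left(4,-2 \right)} h \left(-4\right) = \left(4 - 2\right) \left(-360\right) \left(-4\right) = 2 \left(-360\right) \left(-4\right) = \left(-720\right) \left(-4\right) = 2880$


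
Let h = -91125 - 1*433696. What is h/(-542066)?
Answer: 524821/542066 ≈ 0.96819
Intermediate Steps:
h = -524821 (h = -91125 - 433696 = -524821)
h/(-542066) = -524821/(-542066) = -524821*(-1/542066) = 524821/542066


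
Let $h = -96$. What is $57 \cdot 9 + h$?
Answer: $417$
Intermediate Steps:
$57 \cdot 9 + h = 57 \cdot 9 - 96 = 513 - 96 = 417$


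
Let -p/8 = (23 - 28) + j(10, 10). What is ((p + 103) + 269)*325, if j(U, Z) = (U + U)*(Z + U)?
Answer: -906100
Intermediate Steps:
j(U, Z) = 2*U*(U + Z) (j(U, Z) = (2*U)*(U + Z) = 2*U*(U + Z))
p = -3160 (p = -8*((23 - 28) + 2*10*(10 + 10)) = -8*(-5 + 2*10*20) = -8*(-5 + 400) = -8*395 = -3160)
((p + 103) + 269)*325 = ((-3160 + 103) + 269)*325 = (-3057 + 269)*325 = -2788*325 = -906100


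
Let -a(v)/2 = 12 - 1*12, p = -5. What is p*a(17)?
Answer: 0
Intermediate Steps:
a(v) = 0 (a(v) = -2*(12 - 1*12) = -2*(12 - 12) = -2*0 = 0)
p*a(17) = -5*0 = 0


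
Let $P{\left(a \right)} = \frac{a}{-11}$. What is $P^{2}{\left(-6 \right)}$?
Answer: $\frac{36}{121} \approx 0.29752$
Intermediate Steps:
$P{\left(a \right)} = - \frac{a}{11}$ ($P{\left(a \right)} = a \left(- \frac{1}{11}\right) = - \frac{a}{11}$)
$P^{2}{\left(-6 \right)} = \left(\left(- \frac{1}{11}\right) \left(-6\right)\right)^{2} = \left(\frac{6}{11}\right)^{2} = \frac{36}{121}$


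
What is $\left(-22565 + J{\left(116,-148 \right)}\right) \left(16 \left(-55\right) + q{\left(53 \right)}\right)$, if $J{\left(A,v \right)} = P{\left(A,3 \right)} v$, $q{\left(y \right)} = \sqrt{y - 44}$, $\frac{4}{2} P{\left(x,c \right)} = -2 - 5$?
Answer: $19335219$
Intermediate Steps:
$P{\left(x,c \right)} = - \frac{7}{2}$ ($P{\left(x,c \right)} = \frac{-2 - 5}{2} = \frac{1}{2} \left(-7\right) = - \frac{7}{2}$)
$q{\left(y \right)} = \sqrt{-44 + y}$
$J{\left(A,v \right)} = - \frac{7 v}{2}$
$\left(-22565 + J{\left(116,-148 \right)}\right) \left(16 \left(-55\right) + q{\left(53 \right)}\right) = \left(-22565 - -518\right) \left(16 \left(-55\right) + \sqrt{-44 + 53}\right) = \left(-22565 + 518\right) \left(-880 + \sqrt{9}\right) = - 22047 \left(-880 + 3\right) = \left(-22047\right) \left(-877\right) = 19335219$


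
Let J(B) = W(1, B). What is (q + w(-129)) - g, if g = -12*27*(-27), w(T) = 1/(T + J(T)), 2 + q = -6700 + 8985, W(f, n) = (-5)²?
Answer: -672361/104 ≈ -6465.0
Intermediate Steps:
W(f, n) = 25
J(B) = 25
q = 2283 (q = -2 + (-6700 + 8985) = -2 + 2285 = 2283)
w(T) = 1/(25 + T) (w(T) = 1/(T + 25) = 1/(25 + T))
g = 8748 (g = -324*(-27) = 8748)
(q + w(-129)) - g = (2283 + 1/(25 - 129)) - 1*8748 = (2283 + 1/(-104)) - 8748 = (2283 - 1/104) - 8748 = 237431/104 - 8748 = -672361/104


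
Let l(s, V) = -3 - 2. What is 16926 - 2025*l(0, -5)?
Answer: 27051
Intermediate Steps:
l(s, V) = -5
16926 - 2025*l(0, -5) = 16926 - 2025*(-5) = 16926 - 1*(-10125) = 16926 + 10125 = 27051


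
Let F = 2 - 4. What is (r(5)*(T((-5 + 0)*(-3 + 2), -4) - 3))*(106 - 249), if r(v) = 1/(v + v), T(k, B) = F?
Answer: 143/2 ≈ 71.500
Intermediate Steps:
F = -2
T(k, B) = -2
r(v) = 1/(2*v)
(r(5)*(T((-5 + 0)*(-3 + 2), -4) - 3))*(106 - 249) = (((1/2)/5)*(-2 - 3))*(106 - 249) = (((1/2)*(1/5))*(-5))*(-143) = ((1/10)*(-5))*(-143) = -1/2*(-143) = 143/2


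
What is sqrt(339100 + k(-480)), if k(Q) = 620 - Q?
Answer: 90*sqrt(42) ≈ 583.27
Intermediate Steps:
sqrt(339100 + k(-480)) = sqrt(339100 + (620 - 1*(-480))) = sqrt(339100 + (620 + 480)) = sqrt(339100 + 1100) = sqrt(340200) = 90*sqrt(42)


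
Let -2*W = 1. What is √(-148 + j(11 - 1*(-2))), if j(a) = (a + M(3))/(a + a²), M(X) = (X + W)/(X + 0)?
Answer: I*√44098509/546 ≈ 12.162*I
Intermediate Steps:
W = -½ (W = -½*1 = -½ ≈ -0.50000)
M(X) = (-½ + X)/X (M(X) = (X - ½)/(X + 0) = (-½ + X)/X)
j(a) = (⅚ + a)/(a + a²) (j(a) = (a + (-½ + 3)/3)/(a + a²) = (a + (⅓)*(5/2))/(a + a²) = (a + ⅚)/(a + a²) = (⅚ + a)/(a + a²))
√(-148 + j(11 - 1*(-2))) = √(-148 + (⅚ + (11 - 1*(-2)))/((11 - 1*(-2))*(1 + (11 - 1*(-2))))) = √(-148 + (⅚ + (11 + 2))/((11 + 2)*(1 + (11 + 2)))) = √(-148 + (⅚ + 13)/(13*(1 + 13))) = √(-148 + (1/13)*(83/6)/14) = √(-148 + (1/13)*(1/14)*(83/6)) = √(-148 + 83/1092) = √(-161533/1092) = I*√44098509/546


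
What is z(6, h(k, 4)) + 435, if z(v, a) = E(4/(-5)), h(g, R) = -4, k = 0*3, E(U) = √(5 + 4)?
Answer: 438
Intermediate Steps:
E(U) = 3 (E(U) = √9 = 3)
k = 0
z(v, a) = 3
z(6, h(k, 4)) + 435 = 3 + 435 = 438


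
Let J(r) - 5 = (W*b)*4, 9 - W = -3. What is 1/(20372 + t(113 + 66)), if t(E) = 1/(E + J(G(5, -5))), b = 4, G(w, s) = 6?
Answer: 376/7659873 ≈ 4.9087e-5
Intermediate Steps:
W = 12 (W = 9 - 1*(-3) = 9 + 3 = 12)
J(r) = 197 (J(r) = 5 + (12*4)*4 = 5 + 48*4 = 5 + 192 = 197)
t(E) = 1/(197 + E) (t(E) = 1/(E + 197) = 1/(197 + E))
1/(20372 + t(113 + 66)) = 1/(20372 + 1/(197 + (113 + 66))) = 1/(20372 + 1/(197 + 179)) = 1/(20372 + 1/376) = 1/(7659873/376) = 376/7659873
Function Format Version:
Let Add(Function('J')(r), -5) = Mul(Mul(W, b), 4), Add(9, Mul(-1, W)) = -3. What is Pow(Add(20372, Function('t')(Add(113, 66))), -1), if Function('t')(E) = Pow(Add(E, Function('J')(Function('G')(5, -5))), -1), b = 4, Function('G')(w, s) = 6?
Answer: Rational(376, 7659873) ≈ 4.9087e-5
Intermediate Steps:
W = 12 (W = Add(9, Mul(-1, -3)) = Add(9, 3) = 12)
Function('J')(r) = 197 (Function('J')(r) = Add(5, Mul(Mul(12, 4), 4)) = Add(5, Mul(48, 4)) = Add(5, 192) = 197)
Function('t')(E) = Pow(Add(197, E), -1) (Function('t')(E) = Pow(Add(E, 197), -1) = Pow(Add(197, E), -1))
Pow(Add(20372, Function('t')(Add(113, 66))), -1) = Pow(Add(20372, Pow(Add(197, Add(113, 66)), -1)), -1) = Pow(Add(20372, Pow(Add(197, 179), -1)), -1) = Pow(Add(20372, Pow(376, -1)), -1) = Pow(Add(20372, Rational(1, 376)), -1) = Pow(Rational(7659873, 376), -1) = Rational(376, 7659873)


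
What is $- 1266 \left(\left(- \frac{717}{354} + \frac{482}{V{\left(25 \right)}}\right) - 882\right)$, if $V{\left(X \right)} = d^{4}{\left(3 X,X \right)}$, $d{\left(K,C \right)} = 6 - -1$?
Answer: $\frac{158505376887}{141659} \approx 1.1189 \cdot 10^{6}$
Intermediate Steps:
$d{\left(K,C \right)} = 7$ ($d{\left(K,C \right)} = 6 + 1 = 7$)
$V{\left(X \right)} = 2401$ ($V{\left(X \right)} = 7^{4} = 2401$)
$- 1266 \left(\left(- \frac{717}{354} + \frac{482}{V{\left(25 \right)}}\right) - 882\right) = - 1266 \left(\left(- \frac{717}{354} + \frac{482}{2401}\right) - 882\right) = - 1266 \left(\left(\left(-717\right) \frac{1}{354} + 482 \cdot \frac{1}{2401}\right) - 882\right) = - 1266 \left(\left(- \frac{239}{118} + \frac{482}{2401}\right) - 882\right) = - 1266 \left(- \frac{516963}{283318} - 882\right) = \left(-1266\right) \left(- \frac{250403439}{283318}\right) = \frac{158505376887}{141659}$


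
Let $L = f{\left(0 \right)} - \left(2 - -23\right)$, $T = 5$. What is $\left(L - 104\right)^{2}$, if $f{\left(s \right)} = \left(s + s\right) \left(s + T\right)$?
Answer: $16641$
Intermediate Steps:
$f{\left(s \right)} = 2 s \left(5 + s\right)$ ($f{\left(s \right)} = \left(s + s\right) \left(s + 5\right) = 2 s \left(5 + s\right)$)
$L = -25$ ($L = 2 \cdot 0 \left(5 + 0\right) - \left(2 - -23\right) = 2 \cdot 0 \cdot 5 - \left(2 + 23\right) = 0 - 25 = -25$)
$\left(L - 104\right)^{2} = \left(-25 - 104\right)^{2} = \left(-129\right)^{2} = 16641$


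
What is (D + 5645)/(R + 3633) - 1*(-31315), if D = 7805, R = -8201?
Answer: 71516735/2284 ≈ 31312.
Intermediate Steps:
(D + 5645)/(R + 3633) - 1*(-31315) = (7805 + 5645)/(-8201 + 3633) - 1*(-31315) = 13450/(-4568) + 31315 = 13450*(-1/4568) + 31315 = -6725/2284 + 31315 = 71516735/2284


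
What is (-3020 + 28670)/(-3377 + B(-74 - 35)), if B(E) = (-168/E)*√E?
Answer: -1888317090/248615657 - 861840*I*√109/248615657 ≈ -7.5953 - 0.036192*I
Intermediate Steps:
B(E) = -168/√E
(-3020 + 28670)/(-3377 + B(-74 - 35)) = (-3020 + 28670)/(-3377 - 168/√(-74 - 35)) = 25650/(-3377 - (-168)*I*√109/109) = 25650/(-3377 + 168*I*√109/109)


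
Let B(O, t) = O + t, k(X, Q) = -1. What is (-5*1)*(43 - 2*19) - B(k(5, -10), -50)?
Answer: 26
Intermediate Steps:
(-5*1)*(43 - 2*19) - B(k(5, -10), -50) = (-5*1)*(43 - 2*19) - (-1 - 50) = -5*(43 - 38) - 1*(-51) = -5*5 + 51 = -25 + 51 = 26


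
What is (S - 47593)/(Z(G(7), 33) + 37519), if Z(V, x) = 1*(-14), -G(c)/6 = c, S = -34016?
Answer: -81609/37505 ≈ -2.1759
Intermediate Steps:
G(c) = -6*c
Z(V, x) = -14
(S - 47593)/(Z(G(7), 33) + 37519) = (-34016 - 47593)/(-14 + 37519) = -81609/37505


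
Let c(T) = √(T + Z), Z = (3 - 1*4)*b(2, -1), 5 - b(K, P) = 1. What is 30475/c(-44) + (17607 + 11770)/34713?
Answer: 1013/1197 - 30475*I*√3/12 ≈ 0.84628 - 4398.7*I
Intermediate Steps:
b(K, P) = 4 (b(K, P) = 5 - 1*1 = 5 - 1 = 4)
Z = -4 (Z = (3 - 1*4)*4 = (3 - 4)*4 = -1*4 = -4)
c(T) = √(-4 + T) (c(T) = √(T - 4) = √(-4 + T))
30475/c(-44) + (17607 + 11770)/34713 = 30475/(√(-4 - 44)) + (17607 + 11770)/34713 = 30475/(√(-48)) + 29377*(1/34713) = 30475/((4*I*√3)) + 1013/1197 = 30475*(-I*√3/12) + 1013/1197 = -30475*I*√3/12 + 1013/1197 = 1013/1197 - 30475*I*√3/12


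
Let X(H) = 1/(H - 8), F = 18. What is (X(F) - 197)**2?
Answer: 3876961/100 ≈ 38770.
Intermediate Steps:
X(H) = 1/(-8 + H)
(X(F) - 197)**2 = (1/(-8 + 18) - 197)**2 = (1/10 - 197)**2 = (-1969/10)**2 = 3876961/100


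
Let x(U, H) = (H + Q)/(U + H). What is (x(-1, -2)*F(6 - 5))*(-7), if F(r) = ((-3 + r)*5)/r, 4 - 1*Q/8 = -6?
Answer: -1820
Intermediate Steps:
Q = 80 (Q = 32 - 8*(-6) = 32 + 48 = 80)
x(U, H) = (80 + H)/(H + U) (x(U, H) = (H + 80)/(U + H) = (80 + H)/(H + U))
F(r) = (-15 + 5*r)/r
(x(-1, -2)*F(6 - 5))*(-7) = (((80 - 2)/(-2 - 1))*(5 - 15/(6 - 5)))*(-7) = ((78/(-3))*(5 - 15/1))*(-7) = ((-⅓*78)*(5 - 15*1))*(-7) = -26*(5 - 15)*(-7) = -26*(-10)*(-7) = 260*(-7) = -1820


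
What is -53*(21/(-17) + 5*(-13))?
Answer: 59678/17 ≈ 3510.5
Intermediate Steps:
-53*(21/(-17) + 5*(-13)) = -53*(21*(-1/17) - 65) = -53*(-21/17 - 65) = -53*(-1126/17) = 59678/17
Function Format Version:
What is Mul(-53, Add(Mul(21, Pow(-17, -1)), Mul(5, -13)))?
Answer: Rational(59678, 17) ≈ 3510.5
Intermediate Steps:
Mul(-53, Add(Mul(21, Pow(-17, -1)), Mul(5, -13))) = Mul(-53, Add(Mul(21, Rational(-1, 17)), -65)) = Mul(-53, Add(Rational(-21, 17), -65)) = Mul(-53, Rational(-1126, 17)) = Rational(59678, 17)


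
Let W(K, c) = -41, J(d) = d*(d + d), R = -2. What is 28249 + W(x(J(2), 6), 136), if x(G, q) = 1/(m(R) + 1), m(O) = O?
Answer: 28208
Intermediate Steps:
J(d) = 2*d² (J(d) = d*(2*d) = 2*d²)
x(G, q) = -1 (x(G, q) = 1/(-2 + 1) = 1/(-1) = -1)
28249 + W(x(J(2), 6), 136) = 28249 - 41 = 28208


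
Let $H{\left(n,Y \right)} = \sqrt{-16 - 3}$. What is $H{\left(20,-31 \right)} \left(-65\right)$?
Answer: $- 65 i \sqrt{19} \approx - 283.33 i$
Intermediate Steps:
$H{\left(n,Y \right)} = i \sqrt{19}$ ($H{\left(n,Y \right)} = \sqrt{-19} = i \sqrt{19}$)
$H{\left(20,-31 \right)} \left(-65\right) = i \sqrt{19} \left(-65\right) = - 65 i \sqrt{19}$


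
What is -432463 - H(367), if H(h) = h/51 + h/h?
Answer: -22056031/51 ≈ -4.3247e+5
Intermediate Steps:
H(h) = 1 + h/51 (H(h) = h*(1/51) + 1 = h/51 + 1 = 1 + h/51)
-432463 - H(367) = -432463 - (1 + (1/51)*367) = -432463 - (1 + 367/51) = -432463 - 1*418/51 = -432463 - 418/51 = -22056031/51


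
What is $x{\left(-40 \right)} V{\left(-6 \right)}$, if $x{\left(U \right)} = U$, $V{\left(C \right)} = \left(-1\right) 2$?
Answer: $80$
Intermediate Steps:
$V{\left(C \right)} = -2$
$x{\left(-40 \right)} V{\left(-6 \right)} = \left(-40\right) \left(-2\right) = 80$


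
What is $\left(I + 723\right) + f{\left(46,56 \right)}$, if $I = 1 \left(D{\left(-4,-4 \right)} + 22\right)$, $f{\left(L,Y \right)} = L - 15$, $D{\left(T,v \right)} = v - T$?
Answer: $776$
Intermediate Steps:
$f{\left(L,Y \right)} = -15 + L$ ($f{\left(L,Y \right)} = L - 15 = -15 + L$)
$I = 22$ ($I = 1 \left(\left(-4 - -4\right) + 22\right) = 1 \left(\left(-4 + 4\right) + 22\right) = 1 \left(0 + 22\right) = 1 \cdot 22 = 22$)
$\left(I + 723\right) + f{\left(46,56 \right)} = \left(22 + 723\right) + \left(-15 + 46\right) = 745 + 31 = 776$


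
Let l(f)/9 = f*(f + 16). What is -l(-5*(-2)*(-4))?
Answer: -8640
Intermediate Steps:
l(f) = 9*f*(16 + f) (l(f) = 9*(f*(f + 16)) = 9*(f*(16 + f)) = 9*f*(16 + f))
-l(-5*(-2)*(-4)) = -9*-5*(-2)*(-4)*(16 - 5*(-2)*(-4)) = -9*10*(-4)*(16 + 10*(-4)) = -9*(-40)*(16 - 40) = -9*(-40)*(-24) = -1*8640 = -8640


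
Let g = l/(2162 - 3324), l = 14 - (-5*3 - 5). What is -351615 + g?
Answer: -204288332/581 ≈ -3.5162e+5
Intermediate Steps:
l = 34 (l = 14 - (-15 - 5) = 14 - 1*(-20) = 14 + 20 = 34)
g = -17/581 (g = 34/(2162 - 3324) = 34/(-1162) = -1/1162*34 = -17/581 ≈ -0.029260)
-351615 + g = -351615 - 17/581 = -204288332/581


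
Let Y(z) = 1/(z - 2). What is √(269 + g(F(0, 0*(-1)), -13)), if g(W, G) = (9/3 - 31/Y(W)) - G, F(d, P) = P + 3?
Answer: √254 ≈ 15.937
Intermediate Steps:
Y(z) = 1/(-2 + z)
F(d, P) = 3 + P
g(W, G) = 65 - G - 31*W (g(W, G) = (9/3 - (-62 + 31*W)) - G = (9*(⅓) - 31*(-2 + W)) - G = (3 + (62 - 31*W)) - G = (65 - 31*W) - G = 65 - G - 31*W)
√(269 + g(F(0, 0*(-1)), -13)) = √(269 + (65 - 1*(-13) - 31*(3 + 0*(-1)))) = √(269 + (65 + 13 - 31*(3 + 0))) = √(269 + (65 + 13 - 31*3)) = √(269 + (65 + 13 - 93)) = √(269 - 15) = √254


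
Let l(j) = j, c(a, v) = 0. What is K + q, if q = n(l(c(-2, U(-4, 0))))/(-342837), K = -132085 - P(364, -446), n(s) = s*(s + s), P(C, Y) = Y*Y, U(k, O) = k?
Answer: -331001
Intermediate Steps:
P(C, Y) = Y²
n(s) = 2*s² (n(s) = s*(2*s) = 2*s²)
K = -331001 (K = -132085 - 1*(-446)² = -132085 - 1*198916 = -132085 - 198916 = -331001)
q = 0 (q = (2*0²)/(-342837) = (2*0)*(-1/342837) = 0*(-1/342837) = 0)
K + q = -331001 + 0 = -331001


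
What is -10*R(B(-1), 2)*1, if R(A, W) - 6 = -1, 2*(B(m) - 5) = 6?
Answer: -50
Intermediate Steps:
B(m) = 8 (B(m) = 5 + (½)*6 = 5 + 3 = 8)
R(A, W) = 5 (R(A, W) = 6 - 1 = 5)
-10*R(B(-1), 2)*1 = -10*5*1 = -50*1 = -50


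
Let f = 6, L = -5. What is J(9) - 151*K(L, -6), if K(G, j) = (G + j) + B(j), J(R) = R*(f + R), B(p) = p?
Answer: 2702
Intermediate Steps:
J(R) = R*(6 + R)
K(G, j) = G + 2*j (K(G, j) = (G + j) + j = G + 2*j)
J(9) - 151*K(L, -6) = 9*(6 + 9) - 151*(-5 + 2*(-6)) = 9*15 - 151*(-5 - 12) = 135 - 151*(-17) = 135 + 2567 = 2702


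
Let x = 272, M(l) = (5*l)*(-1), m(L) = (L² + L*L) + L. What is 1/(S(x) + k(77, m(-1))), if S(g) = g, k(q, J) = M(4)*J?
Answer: 1/252 ≈ 0.0039683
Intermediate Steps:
m(L) = L + 2*L² (m(L) = (L² + L²) + L = 2*L² + L = L + 2*L²)
M(l) = -5*l
k(q, J) = -20*J (k(q, J) = (-5*4)*J = -20*J)
1/(S(x) + k(77, m(-1))) = 1/(272 - (-20)*(1 + 2*(-1))) = 1/(272 - (-20)*(1 - 2)) = 1/(272 - (-20)*(-1)) = 1/(272 - 20*1) = 1/(272 - 20) = 1/252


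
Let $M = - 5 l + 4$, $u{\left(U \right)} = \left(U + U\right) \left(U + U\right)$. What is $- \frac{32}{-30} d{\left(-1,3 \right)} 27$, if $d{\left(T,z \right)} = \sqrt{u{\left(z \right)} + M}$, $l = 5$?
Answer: $\frac{144 \sqrt{15}}{5} \approx 111.54$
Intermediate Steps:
$u{\left(U \right)} = 4 U^{2}$ ($u{\left(U \right)} = 2 U 2 U = 4 U^{2}$)
$M = -21$ ($M = \left(-5\right) 5 + 4 = -25 + 4 = -21$)
$d{\left(T,z \right)} = \sqrt{-21 + 4 z^{2}}$ ($d{\left(T,z \right)} = \sqrt{4 z^{2} - 21} = \sqrt{-21 + 4 z^{2}}$)
$- \frac{32}{-30} d{\left(-1,3 \right)} 27 = - \frac{32}{-30} \sqrt{-21 + 4 \cdot 3^{2}} \cdot 27 = \left(-32\right) \left(- \frac{1}{30}\right) \sqrt{-21 + 4 \cdot 9} \cdot 27 = \frac{16 \sqrt{-21 + 36}}{15} \cdot 27 = \frac{16 \sqrt{15}}{15} \cdot 27 = \frac{144 \sqrt{15}}{5}$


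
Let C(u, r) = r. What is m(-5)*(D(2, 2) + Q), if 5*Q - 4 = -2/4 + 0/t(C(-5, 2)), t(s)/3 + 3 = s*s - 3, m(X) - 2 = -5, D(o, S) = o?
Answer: -81/10 ≈ -8.1000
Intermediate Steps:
m(X) = -3 (m(X) = 2 - 5 = -3)
t(s) = -18 + 3*s² (t(s) = -9 + 3*(s*s - 3) = -9 + 3*(s² - 3) = -9 + 3*(-3 + s²) = -9 + (-9 + 3*s²) = -18 + 3*s²)
Q = 7/10 (Q = ⅘ + (-2/4 + 0/(-18 + 3*2²))/5 = ⅘ + (-2*¼ + 0/(-18 + 3*4))/5 = ⅘ + (-½ + 0/(-18 + 12))/5 = ⅘ + (-½ + 0/(-6))/5 = ⅘ + (-½ + 0*(-⅙))/5 = ⅘ + (-½ + 0)/5 = ⅘ + (⅕)*(-½) = ⅘ - ⅒ = 7/10 ≈ 0.70000)
m(-5)*(D(2, 2) + Q) = -3*(2 + 7/10) = -3*27/10 = -81/10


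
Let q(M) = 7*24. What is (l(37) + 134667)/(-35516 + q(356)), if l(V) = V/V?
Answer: -33667/8837 ≈ -3.8098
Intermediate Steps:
q(M) = 168
l(V) = 1
(l(37) + 134667)/(-35516 + q(356)) = (1 + 134667)/(-35516 + 168) = 134668/(-35348) = 134668*(-1/35348) = -33667/8837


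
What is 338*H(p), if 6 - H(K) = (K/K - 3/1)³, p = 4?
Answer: 4732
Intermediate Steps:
H(K) = 14 (H(K) = 6 - (K/K - 3/1)³ = 6 - (1 - 3*1)³ = 6 - (1 - 3)³ = 6 - 1*(-2)³ = 6 - 1*(-8) = 6 + 8 = 14)
338*H(p) = 338*14 = 4732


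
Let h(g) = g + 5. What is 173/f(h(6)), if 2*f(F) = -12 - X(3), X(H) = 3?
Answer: -346/15 ≈ -23.067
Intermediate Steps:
h(g) = 5 + g
f(F) = -15/2 (f(F) = (-12 - 1*3)/2 = (-12 - 3)/2 = (½)*(-15) = -15/2)
173/f(h(6)) = 173/(-15/2) = 173*(-2/15) = -346/15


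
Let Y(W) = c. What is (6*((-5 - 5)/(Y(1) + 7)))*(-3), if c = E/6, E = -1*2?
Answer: 27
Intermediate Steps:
E = -2
c = -⅓ (c = -2/6 = -2*⅙ = -⅓ ≈ -0.33333)
Y(W) = -⅓
(6*((-5 - 5)/(Y(1) + 7)))*(-3) = (6*((-5 - 5)/(-⅓ + 7)))*(-3) = (6*(-10/20/3))*(-3) = (6*(-10*3/20))*(-3) = (6*(-3/2))*(-3) = -9*(-3) = 27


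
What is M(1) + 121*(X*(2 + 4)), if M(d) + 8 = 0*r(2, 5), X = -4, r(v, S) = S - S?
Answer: -2912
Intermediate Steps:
r(v, S) = 0
M(d) = -8 (M(d) = -8 + 0*0 = -8 + 0 = -8)
M(1) + 121*(X*(2 + 4)) = -8 + 121*(-4*(2 + 4)) = -8 + 121*(-4*6) = -8 + 121*(-24) = -8 - 2904 = -2912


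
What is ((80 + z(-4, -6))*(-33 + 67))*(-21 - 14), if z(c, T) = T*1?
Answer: -88060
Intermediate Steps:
z(c, T) = T
((80 + z(-4, -6))*(-33 + 67))*(-21 - 14) = ((80 - 6)*(-33 + 67))*(-21 - 14) = (74*34)*(-35) = 2516*(-35) = -88060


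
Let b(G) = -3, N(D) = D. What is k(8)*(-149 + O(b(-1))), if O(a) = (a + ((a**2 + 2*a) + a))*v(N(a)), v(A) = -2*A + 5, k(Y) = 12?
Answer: -2184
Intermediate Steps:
v(A) = 5 - 2*A
O(a) = (5 - 2*a)*(a**2 + 4*a) (O(a) = (a + ((a**2 + 2*a) + a))*(5 - 2*a) = (a + (a**2 + 3*a))*(5 - 2*a) = (a**2 + 4*a)*(5 - 2*a) = (5 - 2*a)*(a**2 + 4*a))
k(8)*(-149 + O(b(-1))) = 12*(-149 - 1*(-3)*(-5 + 2*(-3))*(4 - 3)) = 12*(-149 - 1*(-3)*(-5 - 6)*1) = 12*(-149 - 1*(-3)*(-11)*1) = 12*(-149 - 33) = 12*(-182) = -2184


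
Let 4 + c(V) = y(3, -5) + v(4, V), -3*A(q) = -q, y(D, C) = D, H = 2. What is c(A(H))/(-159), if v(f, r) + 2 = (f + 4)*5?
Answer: -37/159 ≈ -0.23270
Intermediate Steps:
v(f, r) = 18 + 5*f (v(f, r) = -2 + (f + 4)*5 = -2 + (4 + f)*5 = -2 + (20 + 5*f) = 18 + 5*f)
A(q) = q/3 (A(q) = -(-1)*q/3 = q/3)
c(V) = 37 (c(V) = -4 + (3 + (18 + 5*4)) = -4 + (3 + (18 + 20)) = -4 + (3 + 38) = -4 + 41 = 37)
c(A(H))/(-159) = 37/(-159) = 37*(-1/159) = -37/159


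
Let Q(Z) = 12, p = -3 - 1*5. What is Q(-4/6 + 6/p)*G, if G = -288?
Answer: -3456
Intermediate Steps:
p = -8 (p = -3 - 5 = -8)
Q(-4/6 + 6/p)*G = 12*(-288) = -3456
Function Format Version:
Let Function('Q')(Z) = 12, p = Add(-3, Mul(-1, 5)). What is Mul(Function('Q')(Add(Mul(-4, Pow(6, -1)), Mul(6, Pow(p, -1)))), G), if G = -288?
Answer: -3456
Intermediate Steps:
p = -8 (p = Add(-3, -5) = -8)
Mul(Function('Q')(Add(Mul(-4, Pow(6, -1)), Mul(6, Pow(p, -1)))), G) = Mul(12, -288) = -3456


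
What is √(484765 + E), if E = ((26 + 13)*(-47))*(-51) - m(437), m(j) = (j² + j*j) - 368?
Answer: √196678 ≈ 443.48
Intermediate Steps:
m(j) = -368 + 2*j² (m(j) = (j² + j²) - 368 = 2*j² - 368 = -368 + 2*j²)
E = -288087 (E = ((26 + 13)*(-47))*(-51) - (-368 + 2*437²) = (39*(-47))*(-51) - (-368 + 2*190969) = -1833*(-51) - (-368 + 381938) = 93483 - 1*381570 = 93483 - 381570 = -288087)
√(484765 + E) = √(484765 - 288087) = √196678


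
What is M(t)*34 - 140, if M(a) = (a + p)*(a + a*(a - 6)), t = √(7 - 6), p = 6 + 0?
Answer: -1092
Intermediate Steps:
p = 6
t = 1 (t = √1 = 1)
M(a) = (6 + a)*(a + a*(-6 + a)) (M(a) = (a + 6)*(a + a*(a - 6)) = (6 + a)*(a + a*(-6 + a)))
M(t)*34 - 140 = (1*(-30 + 1 + 1²))*34 - 140 = (1*(-30 + 1 + 1))*34 - 140 = (1*(-28))*34 - 140 = -28*34 - 140 = -952 - 140 = -1092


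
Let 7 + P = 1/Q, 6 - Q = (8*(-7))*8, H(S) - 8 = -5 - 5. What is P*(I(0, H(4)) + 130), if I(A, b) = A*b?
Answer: -206505/227 ≈ -909.71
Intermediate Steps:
H(S) = -2 (H(S) = 8 + (-5 - 5) = 8 - 10 = -2)
Q = 454 (Q = 6 - 8*(-7)*8 = 6 - (-56)*8 = 6 - 1*(-448) = 6 + 448 = 454)
P = -3177/454 (P = -7 + 1/454 = -3177/454 ≈ -6.9978)
P*(I(0, H(4)) + 130) = -3177*(0*(-2) + 130)/454 = -3177*(0 + 130)/454 = -3177/454*130 = -206505/227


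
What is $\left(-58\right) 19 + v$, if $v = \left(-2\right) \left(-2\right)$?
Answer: $-1098$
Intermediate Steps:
$v = 4$
$\left(-58\right) 19 + v = \left(-58\right) 19 + 4 = -1102 + 4 = -1098$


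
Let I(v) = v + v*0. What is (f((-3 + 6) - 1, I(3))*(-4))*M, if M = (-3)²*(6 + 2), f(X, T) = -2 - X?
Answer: 1152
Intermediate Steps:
I(v) = v (I(v) = v + 0 = v)
M = 72 (M = 9*8 = 72)
(f((-3 + 6) - 1, I(3))*(-4))*M = ((-2 - ((-3 + 6) - 1))*(-4))*72 = ((-2 - (3 - 1))*(-4))*72 = ((-2 - 1*2)*(-4))*72 = ((-2 - 2)*(-4))*72 = -4*(-4)*72 = 16*72 = 1152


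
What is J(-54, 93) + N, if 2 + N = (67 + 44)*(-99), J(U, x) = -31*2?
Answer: -11053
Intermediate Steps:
J(U, x) = -62
N = -10991 (N = -2 + (67 + 44)*(-99) = -2 + 111*(-99) = -2 - 10989 = -10991)
J(-54, 93) + N = -62 - 10991 = -11053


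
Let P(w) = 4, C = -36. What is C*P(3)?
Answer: -144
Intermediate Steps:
C*P(3) = -36*4 = -144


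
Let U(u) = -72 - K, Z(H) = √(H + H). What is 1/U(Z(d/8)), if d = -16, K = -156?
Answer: 1/84 ≈ 0.011905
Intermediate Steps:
Z(H) = √2*√H (Z(H) = √(2*H) = √2*√H)
U(u) = 84 (U(u) = -72 - 1*(-156) = -72 + 156 = 84)
1/U(Z(d/8)) = 1/84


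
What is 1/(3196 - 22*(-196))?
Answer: 1/7508 ≈ 0.00013319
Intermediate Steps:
1/(3196 - 22*(-196)) = 1/(3196 + 4312) = 1/7508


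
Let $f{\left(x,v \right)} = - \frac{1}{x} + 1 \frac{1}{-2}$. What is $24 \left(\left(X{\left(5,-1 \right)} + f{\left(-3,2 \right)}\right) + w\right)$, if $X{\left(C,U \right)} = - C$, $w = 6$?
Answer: $20$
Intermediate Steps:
$f{\left(x,v \right)} = - \frac{1}{2} - \frac{1}{x}$ ($f{\left(x,v \right)} = - \frac{1}{x} + 1 \left(- \frac{1}{2}\right) = - \frac{1}{x} - \frac{1}{2} = - \frac{1}{2} - \frac{1}{x}$)
$24 \left(\left(X{\left(5,-1 \right)} + f{\left(-3,2 \right)}\right) + w\right) = 24 \left(\left(\left(-1\right) 5 + \frac{-2 - -3}{2 \left(-3\right)}\right) + 6\right) = 24 \left(\left(-5 + \frac{1}{2} \left(- \frac{1}{3}\right) \left(-2 + 3\right)\right) + 6\right) = 24 \left(\left(-5 + \frac{1}{2} \left(- \frac{1}{3}\right) 1\right) + 6\right) = 24 \left(\left(-5 - \frac{1}{6}\right) + 6\right) = 24 \left(- \frac{31}{6} + 6\right) = 24 \cdot \frac{5}{6} = 20$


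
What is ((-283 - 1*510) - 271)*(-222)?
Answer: 236208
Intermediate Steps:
((-283 - 1*510) - 271)*(-222) = ((-283 - 510) - 271)*(-222) = (-793 - 271)*(-222) = -1064*(-222) = 236208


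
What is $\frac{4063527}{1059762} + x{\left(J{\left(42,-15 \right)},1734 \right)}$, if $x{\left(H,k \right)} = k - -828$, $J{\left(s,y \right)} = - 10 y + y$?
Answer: $\frac{906391257}{353254} \approx 2565.8$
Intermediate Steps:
$J{\left(s,y \right)} = - 9 y$
$x{\left(H,k \right)} = 828 + k$ ($x{\left(H,k \right)} = k + 828 = 828 + k$)
$\frac{4063527}{1059762} + x{\left(J{\left(42,-15 \right)},1734 \right)} = \frac{4063527}{1059762} + \left(828 + 1734\right) = 4063527 \cdot \frac{1}{1059762} + 2562 = \frac{1354509}{353254} + 2562 = \frac{906391257}{353254}$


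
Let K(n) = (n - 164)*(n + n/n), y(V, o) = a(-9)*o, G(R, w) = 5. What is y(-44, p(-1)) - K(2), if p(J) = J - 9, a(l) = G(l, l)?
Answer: 436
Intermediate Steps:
a(l) = 5
p(J) = -9 + J
y(V, o) = 5*o
K(n) = (1 + n)*(-164 + n) (K(n) = (-164 + n)*(n + 1) = (-164 + n)*(1 + n) = (1 + n)*(-164 + n))
y(-44, p(-1)) - K(2) = 5*(-9 - 1) - (-164 + 2² - 163*2) = 5*(-10) - (-164 + 4 - 326) = -50 - 1*(-486) = -50 + 486 = 436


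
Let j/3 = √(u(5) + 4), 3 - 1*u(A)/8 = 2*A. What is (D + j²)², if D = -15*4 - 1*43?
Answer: 326041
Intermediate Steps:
u(A) = 24 - 16*A
j = 6*I*√13 (j = 3*√((24 - 16*5) + 4) = 3*√((24 - 80) + 4) = 3*√(-56 + 4) = 3*√(-52) = 3*(2*I*√13) = 6*I*√13 ≈ 21.633*I)
D = -103 (D = -60 - 43 = -103)
(D + j²)² = (-103 + (6*I*√13)²)² = (-103 - 468)² = (-571)² = 326041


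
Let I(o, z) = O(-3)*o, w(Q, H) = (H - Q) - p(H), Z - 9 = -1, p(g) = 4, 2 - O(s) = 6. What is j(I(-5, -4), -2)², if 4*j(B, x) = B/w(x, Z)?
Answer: 25/36 ≈ 0.69444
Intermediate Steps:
O(s) = -4 (O(s) = 2 - 1*6 = 2 - 6 = -4)
Z = 8 (Z = 9 - 1 = 8)
w(Q, H) = -4 + H - Q (w(Q, H) = (H - Q) - 1*4 = (H - Q) - 4 = -4 + H - Q)
I(o, z) = -4*o
j(B, x) = B/(4*(4 - x)) (j(B, x) = (B/(-4 + 8 - x))/4 = (B/(4 - x))/4 = B/(4*(4 - x)))
j(I(-5, -4), -2)² = (-(-4*(-5))/(-16 + 4*(-2)))² = (-1*20/(-16 - 8))² = (-1*20/(-24))² = (-1*20*(-1/24))² = (⅚)² = 25/36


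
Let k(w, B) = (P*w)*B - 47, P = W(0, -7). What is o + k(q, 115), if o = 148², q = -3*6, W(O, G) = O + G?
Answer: 36347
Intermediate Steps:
W(O, G) = G + O
P = -7 (P = -7 + 0 = -7)
q = -18
k(w, B) = -47 - 7*B*w (k(w, B) = (-7*w)*B - 47 = -7*B*w - 47 = -47 - 7*B*w)
o = 21904
o + k(q, 115) = 21904 + (-47 - 7*115*(-18)) = 21904 + (-47 + 14490) = 21904 + 14443 = 36347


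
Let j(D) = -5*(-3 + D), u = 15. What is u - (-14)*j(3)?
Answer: 15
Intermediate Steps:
j(D) = 15 - 5*D
u - (-14)*j(3) = 15 - (-14)*(15 - 5*3) = 15 - (-14)*(15 - 15) = 15 - (-14)*0 = 15 - 14*0 = 15 + 0 = 15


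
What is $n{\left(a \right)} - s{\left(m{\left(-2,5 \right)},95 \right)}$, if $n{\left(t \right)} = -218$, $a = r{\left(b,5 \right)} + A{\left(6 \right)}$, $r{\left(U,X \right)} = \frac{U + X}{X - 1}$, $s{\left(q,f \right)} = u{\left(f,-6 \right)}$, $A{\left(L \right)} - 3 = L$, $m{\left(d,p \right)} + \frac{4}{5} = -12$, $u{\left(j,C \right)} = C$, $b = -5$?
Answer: $-212$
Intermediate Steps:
$m{\left(d,p \right)} = - \frac{64}{5}$ ($m{\left(d,p \right)} = - \frac{4}{5} - 12 = - \frac{64}{5}$)
$A{\left(L \right)} = 3 + L$
$s{\left(q,f \right)} = -6$
$r{\left(U,X \right)} = \frac{U + X}{-1 + X}$
$a = 9$ ($a = \frac{-5 + 5}{-1 + 5} + \left(3 + 6\right) = \frac{1}{4} \cdot 0 + 9 = 0 + 9 = 9$)
$n{\left(a \right)} - s{\left(m{\left(-2,5 \right)},95 \right)} = -218 - -6 = -218 + 6 = -212$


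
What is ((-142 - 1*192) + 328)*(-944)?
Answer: 5664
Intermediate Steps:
((-142 - 1*192) + 328)*(-944) = ((-142 - 192) + 328)*(-944) = (-334 + 328)*(-944) = -6*(-944) = 5664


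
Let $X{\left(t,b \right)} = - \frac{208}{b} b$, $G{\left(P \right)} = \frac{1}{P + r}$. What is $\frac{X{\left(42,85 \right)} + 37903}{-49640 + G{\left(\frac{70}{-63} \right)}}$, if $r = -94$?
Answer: $- \frac{32266920}{42491849} \approx -0.75937$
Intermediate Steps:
$G{\left(P \right)} = \frac{1}{-94 + P}$ ($G{\left(P \right)} = \frac{1}{P - 94} = \frac{1}{-94 + P}$)
$X{\left(t,b \right)} = -208$
$\frac{X{\left(42,85 \right)} + 37903}{-49640 + G{\left(\frac{70}{-63} \right)}} = \frac{-208 + 37903}{-49640 + \frac{1}{-94 + \frac{70}{-63}}} = \frac{37695}{-49640 + \frac{1}{-94 + 70 \left(- \frac{1}{63}\right)}} = \frac{37695}{-49640 + \frac{1}{-94 - \frac{10}{9}}} = \frac{37695}{-49640 + \frac{1}{- \frac{856}{9}}} = \frac{37695}{-49640 - \frac{9}{856}} = \frac{37695}{- \frac{42491849}{856}} = 37695 \left(- \frac{856}{42491849}\right) = - \frac{32266920}{42491849}$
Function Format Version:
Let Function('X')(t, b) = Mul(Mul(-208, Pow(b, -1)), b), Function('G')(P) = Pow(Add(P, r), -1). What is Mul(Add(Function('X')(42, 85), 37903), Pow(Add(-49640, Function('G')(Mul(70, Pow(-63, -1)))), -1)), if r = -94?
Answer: Rational(-32266920, 42491849) ≈ -0.75937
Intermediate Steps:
Function('G')(P) = Pow(Add(-94, P), -1) (Function('G')(P) = Pow(Add(P, -94), -1) = Pow(Add(-94, P), -1))
Function('X')(t, b) = -208
Mul(Add(Function('X')(42, 85), 37903), Pow(Add(-49640, Function('G')(Mul(70, Pow(-63, -1)))), -1)) = Mul(Add(-208, 37903), Pow(Add(-49640, Pow(Add(-94, Mul(70, Pow(-63, -1))), -1)), -1)) = Mul(37695, Pow(Add(-49640, Pow(Add(-94, Mul(70, Rational(-1, 63))), -1)), -1)) = Mul(37695, Pow(Add(-49640, Pow(Add(-94, Rational(-10, 9)), -1)), -1)) = Mul(37695, Pow(Add(-49640, Pow(Rational(-856, 9), -1)), -1)) = Mul(37695, Pow(Add(-49640, Rational(-9, 856)), -1)) = Mul(37695, Pow(Rational(-42491849, 856), -1)) = Mul(37695, Rational(-856, 42491849)) = Rational(-32266920, 42491849)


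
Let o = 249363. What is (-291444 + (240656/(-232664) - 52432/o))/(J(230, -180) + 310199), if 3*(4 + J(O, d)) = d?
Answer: -2113626235269898/2249168530247415 ≈ -0.93974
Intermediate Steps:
J(O, d) = -4 + d/3
(-291444 + (240656/(-232664) - 52432/o))/(J(230, -180) + 310199) = (-291444 + (240656/(-232664) - 52432/249363))/((-4 + (1/3)*(-180)) + 310199) = (-291444 + (240656*(-1/232664) - 52432*1/249363))/((-4 - 60) + 310199) = (-291444 + (-30082/29083 - 52432/249363))/(-64 + 310199) = (-291444 - 9026217622/7252224129)/310135 = -2113626235269898/7252224129*1/310135 = -2113626235269898/2249168530247415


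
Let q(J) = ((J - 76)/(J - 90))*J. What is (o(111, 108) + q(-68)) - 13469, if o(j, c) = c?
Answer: -1060415/79 ≈ -13423.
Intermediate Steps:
q(J) = J*(-76 + J)/(-90 + J) (q(J) = ((-76 + J)/(-90 + J))*J = J*(-76 + J)/(-90 + J))
(o(111, 108) + q(-68)) - 13469 = (108 - 68*(-76 - 68)/(-90 - 68)) - 13469 = (108 - 68*(-144)/(-158)) - 13469 = (108 - 68*(-1/158)*(-144)) - 13469 = (108 - 4896/79) - 13469 = 3636/79 - 13469 = -1060415/79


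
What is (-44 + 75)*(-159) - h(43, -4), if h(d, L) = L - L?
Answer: -4929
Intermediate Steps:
h(d, L) = 0
(-44 + 75)*(-159) - h(43, -4) = (-44 + 75)*(-159) - 1*0 = 31*(-159) + 0 = -4929 + 0 = -4929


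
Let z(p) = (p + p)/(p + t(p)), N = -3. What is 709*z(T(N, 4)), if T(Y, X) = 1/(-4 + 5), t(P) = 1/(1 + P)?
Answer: 2836/3 ≈ 945.33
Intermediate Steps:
T(Y, X) = 1 (T(Y, X) = 1/1 = 1)
z(p) = 2*p/(p + 1/(1 + p)) (z(p) = (p + p)/(p + 1/(1 + p)) = (2*p)/(p + 1/(1 + p)) = 2*p/(p + 1/(1 + p)))
709*z(T(N, 4)) = 709*(2*1*(1 + 1)/(1 + 1*(1 + 1))) = 709*(2*1*2/(1 + 1*2)) = 709*(2*1*2/(1 + 2)) = 709*(2*1*2/3) = 709*(2*1*(⅓)*2) = 709*(4/3) = 2836/3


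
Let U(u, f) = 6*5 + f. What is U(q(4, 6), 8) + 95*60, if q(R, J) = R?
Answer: 5738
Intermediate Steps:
U(u, f) = 30 + f
U(q(4, 6), 8) + 95*60 = (30 + 8) + 95*60 = 38 + 5700 = 5738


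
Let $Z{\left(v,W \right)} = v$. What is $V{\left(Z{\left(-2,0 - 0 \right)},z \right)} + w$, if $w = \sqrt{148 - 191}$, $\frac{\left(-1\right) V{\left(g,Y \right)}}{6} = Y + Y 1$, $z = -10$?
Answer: $120 + i \sqrt{43} \approx 120.0 + 6.5574 i$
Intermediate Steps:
$V{\left(g,Y \right)} = - 12 Y$ ($V{\left(g,Y \right)} = - 6 \left(Y + Y 1\right) = - 6 \left(Y + Y\right) = - 6 \cdot 2 Y = - 12 Y$)
$w = i \sqrt{43}$ ($w = \sqrt{-43} = i \sqrt{43} \approx 6.5574 i$)
$V{\left(Z{\left(-2,0 - 0 \right)},z \right)} + w = \left(-12\right) \left(-10\right) + i \sqrt{43} = 120 + i \sqrt{43}$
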